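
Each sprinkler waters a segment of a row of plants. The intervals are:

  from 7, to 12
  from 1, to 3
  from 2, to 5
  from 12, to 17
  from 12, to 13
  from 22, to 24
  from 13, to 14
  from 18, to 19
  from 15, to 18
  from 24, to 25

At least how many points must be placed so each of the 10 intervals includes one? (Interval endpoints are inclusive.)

5

By right end: [1,3]  [2,5]  [7,12]  [12,13]  [13,14]  [12,17]  [15,18]  [18,19]  [22,24]  [24,25]
[1,3] uncovered → point at 3; [7,12] uncovered → point at 12; [13,14] uncovered → point at 14; [15,18] uncovered → point at 18; [22,24] uncovered → point at 24.
Points: 3, 12, 14, 18, 24 (5 total).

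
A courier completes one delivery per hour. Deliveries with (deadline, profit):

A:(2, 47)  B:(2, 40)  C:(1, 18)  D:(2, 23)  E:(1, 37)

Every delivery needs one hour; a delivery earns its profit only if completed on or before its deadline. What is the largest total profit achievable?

87

By profit: A(d2,47), B(d2,40), E(d1,37), D(d2,23), C(d1,18)
A→slot 2; B→slot 1; E skipped; D skipped; C skipped.
Profit = 40 + 47 = 87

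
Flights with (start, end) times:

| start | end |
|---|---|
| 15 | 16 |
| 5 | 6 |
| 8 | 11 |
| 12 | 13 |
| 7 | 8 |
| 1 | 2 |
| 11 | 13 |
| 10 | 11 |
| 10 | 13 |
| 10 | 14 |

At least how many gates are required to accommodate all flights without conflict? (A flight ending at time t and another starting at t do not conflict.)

Count concurrent intervals with a sweep; the peak is the room count.
starts: [1, 5, 7, 8, 10, 10, 10, 11, 12, 15]
ends:   [2, 6, 8, 11, 11, 13, 13, 13, 14, 16]
s1→1 e2→0 s5→1 e6→0 s7→1 e8→0 s8→1 s10→2 s10→3 s10→4  — peak 4.

4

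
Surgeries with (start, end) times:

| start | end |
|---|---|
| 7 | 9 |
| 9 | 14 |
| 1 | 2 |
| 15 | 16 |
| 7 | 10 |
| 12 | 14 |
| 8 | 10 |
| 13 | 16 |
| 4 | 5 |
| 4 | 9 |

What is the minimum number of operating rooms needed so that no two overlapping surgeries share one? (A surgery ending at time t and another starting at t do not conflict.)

4

The answer is the maximum number of intervals overlapping at any instant.
starts: [1, 4, 4, 7, 7, 8, 9, 12, 13, 15]
ends:   [2, 5, 9, 9, 10, 10, 14, 14, 16, 16]
s1→1 e2→0 s4→1 s4→2 e5→1 s7→2 s7→3 s8→4  — peak 4.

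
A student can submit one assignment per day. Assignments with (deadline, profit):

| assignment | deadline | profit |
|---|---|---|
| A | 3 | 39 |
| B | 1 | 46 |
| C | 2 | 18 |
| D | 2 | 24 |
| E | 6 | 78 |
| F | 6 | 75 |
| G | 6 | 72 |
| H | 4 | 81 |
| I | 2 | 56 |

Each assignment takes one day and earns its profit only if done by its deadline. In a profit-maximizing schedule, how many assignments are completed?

Take jobs in profit order; each goes to the latest open slot no later than its deadline.
By profit: H(d4,81), E(d6,78), F(d6,75), G(d6,72), I(d2,56), B(d1,46), A(d3,39), D(d2,24), C(d2,18)
H→slot 4; E→slot 6; F→slot 5; G→slot 3; I→slot 2; B→slot 1; A skipped; D skipped; C skipped.
6 of 9 scheduled.

6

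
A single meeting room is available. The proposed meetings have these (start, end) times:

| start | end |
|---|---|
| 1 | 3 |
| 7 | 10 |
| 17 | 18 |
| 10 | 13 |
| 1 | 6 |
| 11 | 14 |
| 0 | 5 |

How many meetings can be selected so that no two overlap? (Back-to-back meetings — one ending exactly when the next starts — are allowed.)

4

Sort by end time and greedily take each interval whose start is ≥ the last chosen end.
By end time: (1,3), (0,5), (1,6), (7,10), (10,13), (11,14), (17,18).
Pick (1,3); next start ≥ 3 → (7,10); next start ≥ 10 → (10,13); next start ≥ 13 → (17,18).
Selected 4 meetings.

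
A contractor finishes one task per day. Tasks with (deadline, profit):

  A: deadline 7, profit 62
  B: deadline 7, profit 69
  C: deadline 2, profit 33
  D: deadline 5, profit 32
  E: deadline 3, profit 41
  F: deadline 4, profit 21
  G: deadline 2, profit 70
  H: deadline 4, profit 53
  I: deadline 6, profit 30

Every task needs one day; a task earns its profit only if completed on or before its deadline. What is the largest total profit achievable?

360

By profit: G(d2,70), B(d7,69), A(d7,62), H(d4,53), E(d3,41), C(d2,33), D(d5,32), I(d6,30), F(d4,21)
G→slot 2; B→slot 7; A→slot 6; H→slot 4; E→slot 3; C→slot 1; D→slot 5; I skipped; F skipped.
Profit = 33 + 70 + 41 + 53 + 32 + 62 + 69 = 360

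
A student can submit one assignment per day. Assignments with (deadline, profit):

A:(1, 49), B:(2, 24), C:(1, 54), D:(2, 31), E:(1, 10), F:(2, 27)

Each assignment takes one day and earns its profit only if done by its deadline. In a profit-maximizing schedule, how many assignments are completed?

2

Profit order: C=54 A=49 D=31 F=27 B=24 E=10
Assign: C→slot 1, A skipped, D→slot 2, F skipped, B skipped, E skipped.
Slots: [1:C] [2:D]
2 of 6 scheduled.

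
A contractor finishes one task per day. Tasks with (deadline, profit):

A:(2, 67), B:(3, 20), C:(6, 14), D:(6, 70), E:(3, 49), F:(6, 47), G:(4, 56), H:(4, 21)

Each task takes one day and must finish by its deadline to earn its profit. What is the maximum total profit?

310

Take jobs in profit order; each goes to the latest open slot no later than its deadline.
By profit: D(d6,70), A(d2,67), G(d4,56), E(d3,49), F(d6,47), H(d4,21), B(d3,20), C(d6,14)
D→slot 6; A→slot 2; G→slot 4; E→slot 3; F→slot 5; H→slot 1; B skipped; C skipped.
Profit = 21 + 67 + 49 + 56 + 47 + 70 = 310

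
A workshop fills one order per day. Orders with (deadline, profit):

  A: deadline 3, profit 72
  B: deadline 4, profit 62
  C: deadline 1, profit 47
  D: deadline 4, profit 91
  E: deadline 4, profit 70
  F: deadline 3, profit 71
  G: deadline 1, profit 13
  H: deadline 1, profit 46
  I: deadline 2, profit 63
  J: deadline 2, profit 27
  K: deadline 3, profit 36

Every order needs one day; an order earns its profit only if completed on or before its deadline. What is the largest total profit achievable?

Profit order: D=91 A=72 F=71 E=70 I=63 B=62 C=47 H=46 K=36 J=27 G=13
Assign: D→slot 4, A→slot 3, F→slot 2, E→slot 1, I skipped, B skipped, C skipped, H skipped, K skipped, J skipped, G skipped.
Slots: [1:E] [2:F] [3:A] [4:D]
Profit = 70 + 71 + 72 + 91 = 304

304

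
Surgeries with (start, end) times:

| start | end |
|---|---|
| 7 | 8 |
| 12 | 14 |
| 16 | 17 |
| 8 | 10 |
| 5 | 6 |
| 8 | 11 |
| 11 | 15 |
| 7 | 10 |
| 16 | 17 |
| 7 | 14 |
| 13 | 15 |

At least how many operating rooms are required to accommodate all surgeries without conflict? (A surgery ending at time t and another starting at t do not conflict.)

Count concurrent intervals with a sweep; the peak is the room count.
starts: [5, 7, 7, 7, 8, 8, 11, 12, 13, 16, 16]
ends:   [6, 8, 10, 10, 11, 14, 14, 15, 15, 17, 17]
s5→1 e6→0 s7→1 s7→2 s7→3 e8→2 s8→3 s8→4  — peak 4.

4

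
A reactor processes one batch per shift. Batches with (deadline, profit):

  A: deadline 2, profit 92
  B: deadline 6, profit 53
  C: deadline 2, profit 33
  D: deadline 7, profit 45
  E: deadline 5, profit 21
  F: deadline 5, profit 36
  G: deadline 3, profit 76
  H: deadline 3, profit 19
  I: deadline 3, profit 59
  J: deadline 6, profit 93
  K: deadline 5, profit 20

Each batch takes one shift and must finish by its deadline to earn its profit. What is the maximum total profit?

454

Sort by profit descending; place each in the latest free slot ≤ its deadline.
Profit order: J=93 A=92 G=76 I=59 B=53 D=45 F=36 C=33 E=21 K=20 H=19
Assign: J→slot 6, A→slot 2, G→slot 3, I→slot 1, B→slot 5, D→slot 7, F→slot 4, C skipped, E skipped, K skipped, H skipped.
Slots: [1:I] [2:A] [3:G] [4:F] [5:B] [6:J] [7:D]
Profit = 59 + 92 + 76 + 36 + 53 + 93 + 45 = 454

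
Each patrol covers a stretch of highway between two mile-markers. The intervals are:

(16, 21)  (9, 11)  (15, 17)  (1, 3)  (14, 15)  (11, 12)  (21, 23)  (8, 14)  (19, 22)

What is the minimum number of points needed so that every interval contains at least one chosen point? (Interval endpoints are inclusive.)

4

By right end: [1,3]  [9,11]  [11,12]  [8,14]  [14,15]  [15,17]  [16,21]  [19,22]  [21,23]
[1,3] uncovered → point at 3; [9,11] uncovered → point at 11; [14,15] uncovered → point at 15; [16,21] uncovered → point at 21.
Points: 3, 11, 15, 21 (4 total).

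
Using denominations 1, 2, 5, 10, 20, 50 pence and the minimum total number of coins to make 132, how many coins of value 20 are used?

132 = 2×50 + 1×20 + 1×10 + 1×2
Count of 20: 1

1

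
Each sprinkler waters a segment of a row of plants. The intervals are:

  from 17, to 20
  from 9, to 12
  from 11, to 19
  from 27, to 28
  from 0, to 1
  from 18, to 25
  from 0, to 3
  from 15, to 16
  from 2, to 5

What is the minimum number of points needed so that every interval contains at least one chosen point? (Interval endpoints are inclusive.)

By right end: [0,1]  [0,3]  [2,5]  [9,12]  [15,16]  [11,19]  [17,20]  [18,25]  [27,28]
[0,1] uncovered → point at 1; [2,5] uncovered → point at 5; [9,12] uncovered → point at 12; [15,16] uncovered → point at 16; [17,20] uncovered → point at 20; [27,28] uncovered → point at 28.
Points: 1, 5, 12, 16, 20, 28 (6 total).

6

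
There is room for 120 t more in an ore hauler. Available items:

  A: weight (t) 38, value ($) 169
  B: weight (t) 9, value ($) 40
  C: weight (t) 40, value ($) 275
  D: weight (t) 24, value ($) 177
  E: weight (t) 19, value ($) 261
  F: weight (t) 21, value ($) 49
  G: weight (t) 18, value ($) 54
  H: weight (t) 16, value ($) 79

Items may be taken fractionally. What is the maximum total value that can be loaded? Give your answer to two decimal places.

885.39

Greedy by value/weight ratio, highest first.
Ratios (sorted): E 13.74, D 7.38, C 6.88, H 4.94, A 4.45, B 4.44, G 3.00, F 2.33
take E (19 @ 261); take D (24 @ 177); take C (40 @ 275); take H (16 @ 79); take 21/38 of A → 93.39. Capacity used 120/120.
Total value = 885.39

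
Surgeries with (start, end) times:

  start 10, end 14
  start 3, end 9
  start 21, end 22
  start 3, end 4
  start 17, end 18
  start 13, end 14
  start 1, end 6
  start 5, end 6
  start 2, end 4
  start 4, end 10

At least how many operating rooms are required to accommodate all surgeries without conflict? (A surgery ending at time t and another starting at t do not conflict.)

4

Count concurrent intervals with a sweep; the peak is the room count.
starts: [1, 2, 3, 3, 4, 5, 10, 13, 17, 21]
ends:   [4, 4, 6, 6, 9, 10, 14, 14, 18, 22]
s1→1 s2→2 s3→3 s3→4  — peak 4.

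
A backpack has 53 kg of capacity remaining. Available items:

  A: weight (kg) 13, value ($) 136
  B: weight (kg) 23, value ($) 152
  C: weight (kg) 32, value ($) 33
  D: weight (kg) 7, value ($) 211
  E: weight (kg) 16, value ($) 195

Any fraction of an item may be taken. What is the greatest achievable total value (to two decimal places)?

Greedy by value/weight ratio, highest first.
Order: D (211/7=30.14) > E (195/16=12.19) > A (136/13=10.46) > B (152/23=6.61) > C (33/32=1.03)
Fill: take D (7 @ 211) → take E (16 @ 195) → take A (13 @ 136) → take 17/23 of B → 112.35; 53/53 used.
Total value = 654.35

654.35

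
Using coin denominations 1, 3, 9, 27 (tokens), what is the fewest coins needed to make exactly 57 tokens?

3

Use the largest denomination that fits, subtract, and repeat.
57 − 2×27→3 − 1×3→0
Total coins = 2 + 1 = 3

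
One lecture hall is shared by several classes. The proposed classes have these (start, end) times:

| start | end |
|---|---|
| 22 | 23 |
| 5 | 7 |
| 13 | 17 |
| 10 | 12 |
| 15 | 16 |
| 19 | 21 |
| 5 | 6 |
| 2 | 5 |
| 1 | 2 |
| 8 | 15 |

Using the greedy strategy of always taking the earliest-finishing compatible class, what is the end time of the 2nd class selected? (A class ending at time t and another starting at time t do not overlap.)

Sorted by end: (1,2)  (2,5)  (5,6)  (5,7)  (10,12)  (8,15)  (15,16)  (13,17)  (19,21)  (22,23)
take (1,2); take (2,5); take (5,6); take (10,12); take (15,16); skip (13,17); take (19,21); take (22,23).
Selected: (1,2) (2,5) (5,6) (10,12) (15,16) (19,21) (22,23)

5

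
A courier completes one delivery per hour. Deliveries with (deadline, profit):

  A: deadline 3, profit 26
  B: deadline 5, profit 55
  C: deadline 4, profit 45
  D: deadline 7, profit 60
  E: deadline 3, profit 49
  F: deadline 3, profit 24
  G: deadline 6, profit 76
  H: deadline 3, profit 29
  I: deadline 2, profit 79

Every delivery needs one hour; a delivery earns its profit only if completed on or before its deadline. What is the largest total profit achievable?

393

Profit order: I=79 G=76 D=60 B=55 E=49 C=45 H=29 A=26 F=24
Assign: I→slot 2, G→slot 6, D→slot 7, B→slot 5, E→slot 3, C→slot 4, H→slot 1, A skipped, F skipped.
Slots: [1:H] [2:I] [3:E] [4:C] [5:B] [6:G] [7:D]
Profit = 29 + 79 + 49 + 45 + 55 + 76 + 60 = 393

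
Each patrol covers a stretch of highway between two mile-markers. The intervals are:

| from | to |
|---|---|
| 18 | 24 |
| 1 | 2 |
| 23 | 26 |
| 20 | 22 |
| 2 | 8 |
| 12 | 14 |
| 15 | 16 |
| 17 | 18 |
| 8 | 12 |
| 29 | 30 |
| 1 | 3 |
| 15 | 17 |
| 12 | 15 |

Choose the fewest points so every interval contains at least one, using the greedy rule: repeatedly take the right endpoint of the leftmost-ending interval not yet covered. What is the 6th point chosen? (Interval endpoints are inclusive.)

26

Sorted: [1,2] [1,3] [2,8] [8,12] [12,14] [12,15] [15,16] [15,17] [17,18] [20,22] [18,24] [23,26] [29,30]
{[1,2],[1,3],[2,8]} hit by 2; {[8,12],[12,14],[12,15]} hit by 12; {[15,16],[15,17]} hit by 16; {[17,18]} hit by 18; {[20,22],[18,24]} hit by 22; {[23,26]} hit by 26; {[29,30]} hit by 30.
Points: 2, 12, 16, 18, 22, 26, 30 (7 total).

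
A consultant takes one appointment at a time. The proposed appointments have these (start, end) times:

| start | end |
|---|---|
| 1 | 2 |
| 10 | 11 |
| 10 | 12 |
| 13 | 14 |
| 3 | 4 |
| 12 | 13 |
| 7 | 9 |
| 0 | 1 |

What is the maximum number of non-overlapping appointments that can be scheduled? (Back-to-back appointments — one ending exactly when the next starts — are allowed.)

Sort by end time and greedily take each interval whose start is ≥ the last chosen end.
By end time: (0,1), (1,2), (3,4), (7,9), (10,11), (10,12), (12,13), (13,14).
Pick (0,1); next start ≥ 1 → (1,2); next start ≥ 2 → (3,4); next start ≥ 4 → (7,9); next start ≥ 9 → (10,11); next start ≥ 11 → (12,13); next start ≥ 13 → (13,14).
Selected 7 appointments.

7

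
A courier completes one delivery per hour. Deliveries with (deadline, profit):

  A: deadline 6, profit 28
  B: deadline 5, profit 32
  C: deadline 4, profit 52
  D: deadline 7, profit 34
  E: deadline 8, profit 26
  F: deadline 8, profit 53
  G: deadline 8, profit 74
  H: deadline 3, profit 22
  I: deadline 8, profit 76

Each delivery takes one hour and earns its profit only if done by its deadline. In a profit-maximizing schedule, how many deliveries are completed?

8

By profit: I(d8,76), G(d8,74), F(d8,53), C(d4,52), D(d7,34), B(d5,32), A(d6,28), E(d8,26), H(d3,22)
I→slot 8; G→slot 7; F→slot 6; C→slot 4; D→slot 5; B→slot 3; A→slot 2; E→slot 1; H skipped.
8 of 9 scheduled.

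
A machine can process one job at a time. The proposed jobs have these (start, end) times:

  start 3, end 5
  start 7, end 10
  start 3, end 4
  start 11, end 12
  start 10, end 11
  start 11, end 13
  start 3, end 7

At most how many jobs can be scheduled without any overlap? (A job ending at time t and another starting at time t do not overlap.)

Order by finish time; keep every interval that doesn't clash with the previous kept one.
By end time: (3,4), (3,5), (3,7), (7,10), (10,11), (11,12), (11,13).
Pick (3,4); next start ≥ 4 → (7,10); next start ≥ 10 → (10,11); next start ≥ 11 → (11,12).
Selected 4 jobs.

4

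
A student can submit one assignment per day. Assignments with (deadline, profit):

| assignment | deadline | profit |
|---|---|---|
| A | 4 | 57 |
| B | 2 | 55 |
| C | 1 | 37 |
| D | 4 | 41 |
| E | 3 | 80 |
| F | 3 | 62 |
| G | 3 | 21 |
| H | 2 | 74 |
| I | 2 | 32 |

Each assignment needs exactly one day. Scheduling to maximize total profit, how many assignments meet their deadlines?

By profit: E(d3,80), H(d2,74), F(d3,62), A(d4,57), B(d2,55), D(d4,41), C(d1,37), I(d2,32), G(d3,21)
E→slot 3; H→slot 2; F→slot 1; A→slot 4; B skipped; D skipped; C skipped; I skipped; G skipped.
4 of 9 scheduled.

4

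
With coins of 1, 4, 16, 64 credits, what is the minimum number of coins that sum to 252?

9

252 = 3×64 + 3×16 + 3×4
Total coins = 3 + 3 + 3 = 9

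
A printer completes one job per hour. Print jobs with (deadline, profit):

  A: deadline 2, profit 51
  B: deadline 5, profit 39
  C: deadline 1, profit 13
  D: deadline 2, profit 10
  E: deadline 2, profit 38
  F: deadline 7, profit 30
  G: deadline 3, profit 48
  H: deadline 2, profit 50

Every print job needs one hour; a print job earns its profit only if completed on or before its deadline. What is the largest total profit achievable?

By profit: A(d2,51), H(d2,50), G(d3,48), B(d5,39), E(d2,38), F(d7,30), C(d1,13), D(d2,10)
A→slot 2; H→slot 1; G→slot 3; B→slot 5; E skipped; F→slot 7; C skipped; D skipped.
Profit = 50 + 51 + 48 + 39 + 30 = 218

218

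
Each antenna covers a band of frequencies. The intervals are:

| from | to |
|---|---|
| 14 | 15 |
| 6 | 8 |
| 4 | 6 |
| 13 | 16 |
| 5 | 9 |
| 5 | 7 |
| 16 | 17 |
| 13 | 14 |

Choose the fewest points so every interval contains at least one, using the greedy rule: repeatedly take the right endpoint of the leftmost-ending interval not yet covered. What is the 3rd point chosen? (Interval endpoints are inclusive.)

Sort by right endpoint; whenever an interval is uncovered, place a point at its right end.
Sorted: [4,6] [5,7] [6,8] [5,9] [13,14] [14,15] [13,16] [16,17]
{[4,6],[5,7],[6,8],[5,9]} hit by 6; {[13,14],[14,15],[13,16]} hit by 14; {[16,17]} hit by 17.
Points: 6, 14, 17 (3 total).

17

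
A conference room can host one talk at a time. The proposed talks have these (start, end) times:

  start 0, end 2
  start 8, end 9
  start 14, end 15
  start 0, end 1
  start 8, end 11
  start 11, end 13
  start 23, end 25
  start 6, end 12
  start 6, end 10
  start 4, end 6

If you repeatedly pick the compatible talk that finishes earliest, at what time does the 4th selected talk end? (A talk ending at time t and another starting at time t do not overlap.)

Order by finish time; keep every interval that doesn't clash with the previous kept one.
Sorted by end: (0,1)  (0,2)  (4,6)  (8,9)  (6,10)  (8,11)  (6,12)  (11,13)  (14,15)  (23,25)
take (0,1); skip (0,2); take (4,6); take (8,9); skip (8,11); skip (6,12); take (11,13); take (14,15); take (23,25).
Selected: (0,1) (4,6) (8,9) (11,13) (14,15) (23,25)

13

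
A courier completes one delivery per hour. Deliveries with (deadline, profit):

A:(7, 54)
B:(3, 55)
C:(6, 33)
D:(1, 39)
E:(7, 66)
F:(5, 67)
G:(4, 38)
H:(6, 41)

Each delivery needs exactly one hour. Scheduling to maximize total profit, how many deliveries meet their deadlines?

Sort by profit descending; place each in the latest free slot ≤ its deadline.
Profit order: F=67 E=66 B=55 A=54 H=41 D=39 G=38 C=33
Assign: F→slot 5, E→slot 7, B→slot 3, A→slot 6, H→slot 4, D→slot 1, G→slot 2, C skipped.
Slots: [1:D] [2:G] [3:B] [4:H] [5:F] [6:A] [7:E]
7 of 8 scheduled.

7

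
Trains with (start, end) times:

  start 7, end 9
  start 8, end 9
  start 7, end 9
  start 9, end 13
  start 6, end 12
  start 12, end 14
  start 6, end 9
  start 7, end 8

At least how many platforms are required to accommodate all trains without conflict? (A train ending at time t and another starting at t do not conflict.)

Events (time:±→running): 6:+→1 6:+→2 7:+→3 7:+→4 7:+→5 … peak 5.

5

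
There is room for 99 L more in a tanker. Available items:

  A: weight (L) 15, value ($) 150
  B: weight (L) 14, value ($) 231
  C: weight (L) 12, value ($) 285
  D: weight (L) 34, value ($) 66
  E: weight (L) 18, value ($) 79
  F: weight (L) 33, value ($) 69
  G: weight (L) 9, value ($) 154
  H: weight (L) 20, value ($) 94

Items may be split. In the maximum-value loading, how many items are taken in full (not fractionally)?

Greedy by value/weight ratio, highest first.
Ratios (sorted): C 23.75, G 17.11, B 16.50, A 10.00, H 4.70, E 4.39, F 2.09, D 1.94
take C (12 @ 285); take G (9 @ 154); take B (14 @ 231); take A (15 @ 150); take H (20 @ 94); take E (18 @ 79); take 11/33 of F → 23.00. Capacity used 99/99.
6 item(s) taken whole; one partial (take 11/33 of F).

6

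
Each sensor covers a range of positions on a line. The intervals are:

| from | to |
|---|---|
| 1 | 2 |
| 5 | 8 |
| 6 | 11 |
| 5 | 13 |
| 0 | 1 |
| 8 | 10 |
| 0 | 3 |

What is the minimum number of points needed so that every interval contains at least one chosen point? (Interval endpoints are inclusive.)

2

By right end: [0,1]  [1,2]  [0,3]  [5,8]  [8,10]  [6,11]  [5,13]
[0,1] uncovered → point at 1; [5,8] uncovered → point at 8.
Points: 1, 8 (2 total).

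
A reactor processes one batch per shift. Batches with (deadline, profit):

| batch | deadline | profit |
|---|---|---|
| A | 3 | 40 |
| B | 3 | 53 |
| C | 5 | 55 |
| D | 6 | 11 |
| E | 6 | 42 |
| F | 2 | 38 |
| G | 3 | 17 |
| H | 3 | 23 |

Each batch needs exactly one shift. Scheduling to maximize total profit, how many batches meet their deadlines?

6

By profit: C(d5,55), B(d3,53), E(d6,42), A(d3,40), F(d2,38), H(d3,23), G(d3,17), D(d6,11)
C→slot 5; B→slot 3; E→slot 6; A→slot 2; F→slot 1; H skipped; G skipped; D→slot 4.
6 of 8 scheduled.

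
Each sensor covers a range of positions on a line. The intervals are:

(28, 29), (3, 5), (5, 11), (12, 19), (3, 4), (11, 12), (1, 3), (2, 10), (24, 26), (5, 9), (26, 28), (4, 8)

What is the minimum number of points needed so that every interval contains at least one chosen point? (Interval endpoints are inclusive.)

Sorted: [1,3] [3,4] [3,5] [4,8] [5,9] [2,10] [5,11] [11,12] [12,19] [24,26] [26,28] [28,29]
{[1,3],[3,4],[3,5]} hit by 3; {[4,8],[5,9],[2,10],[5,11]} hit by 8; {[11,12],[12,19]} hit by 12; {[24,26],[26,28]} hit by 26; {[28,29]} hit by 29.
Points: 3, 8, 12, 26, 29 (5 total).

5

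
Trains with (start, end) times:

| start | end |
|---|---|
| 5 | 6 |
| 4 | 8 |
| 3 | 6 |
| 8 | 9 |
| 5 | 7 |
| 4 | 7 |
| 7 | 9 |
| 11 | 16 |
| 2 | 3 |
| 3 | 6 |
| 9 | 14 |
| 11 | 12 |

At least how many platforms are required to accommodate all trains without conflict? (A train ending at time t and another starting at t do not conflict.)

6

Count concurrent intervals with a sweep; the peak is the room count.
starts: [2, 3, 3, 4, 4, 5, 5, 7, 8, 9, 11, 11]
ends:   [3, 6, 6, 6, 7, 7, 8, 9, 9, 12, 14, 16]
s2→1 e3→0 s3→1 s3→2 s4→3 s4→4 s5→5 s5→6  — peak 6.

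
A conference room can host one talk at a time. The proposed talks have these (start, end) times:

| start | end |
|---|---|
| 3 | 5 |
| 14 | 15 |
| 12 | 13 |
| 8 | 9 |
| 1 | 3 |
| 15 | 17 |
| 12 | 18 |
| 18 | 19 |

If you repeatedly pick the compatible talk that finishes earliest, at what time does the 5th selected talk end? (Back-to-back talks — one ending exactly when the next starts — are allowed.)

Greedy by earliest finish: after sorting by end time, pick each interval compatible with the last pick.
By end time: (1,3), (3,5), (8,9), (12,13), (14,15), (15,17), (12,18), (18,19).
Pick (1,3); next start ≥ 3 → (3,5); next start ≥ 5 → (8,9); next start ≥ 9 → (12,13); next start ≥ 13 → (14,15); next start ≥ 15 → (15,17); next start ≥ 17 → (18,19).
Selected: (1,3) (3,5) (8,9) (12,13) (14,15) (15,17) (18,19)

15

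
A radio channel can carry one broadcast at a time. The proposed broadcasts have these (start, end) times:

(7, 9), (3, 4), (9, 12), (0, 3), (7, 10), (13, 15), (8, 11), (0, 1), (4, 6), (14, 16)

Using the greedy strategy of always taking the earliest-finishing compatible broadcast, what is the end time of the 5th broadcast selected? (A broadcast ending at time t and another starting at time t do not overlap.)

Sort by end time and greedily take each interval whose start is ≥ the last chosen end.
By end time: (0,1), (0,3), (3,4), (4,6), (7,9), (7,10), (8,11), (9,12), (13,15), (14,16).
Pick (0,1); next start ≥ 1 → (3,4); next start ≥ 4 → (4,6); next start ≥ 6 → (7,9); next start ≥ 9 → (9,12); next start ≥ 12 → (13,15).
Selected: (0,1) (3,4) (4,6) (7,9) (9,12) (13,15)

12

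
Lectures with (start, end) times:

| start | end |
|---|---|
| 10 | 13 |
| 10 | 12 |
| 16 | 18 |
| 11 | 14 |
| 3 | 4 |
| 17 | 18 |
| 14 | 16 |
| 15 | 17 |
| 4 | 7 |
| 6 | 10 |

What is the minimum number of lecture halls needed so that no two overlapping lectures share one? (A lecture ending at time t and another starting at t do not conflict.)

The answer is the maximum number of intervals overlapping at any instant.
starts: [3, 4, 6, 10, 10, 11, 14, 15, 16, 17]
ends:   [4, 7, 10, 12, 13, 14, 16, 17, 18, 18]
s3→1 e4→0 s4→1 s6→2 e7→1 e10→0 s10→1 s10→2 s11→3  — peak 3.

3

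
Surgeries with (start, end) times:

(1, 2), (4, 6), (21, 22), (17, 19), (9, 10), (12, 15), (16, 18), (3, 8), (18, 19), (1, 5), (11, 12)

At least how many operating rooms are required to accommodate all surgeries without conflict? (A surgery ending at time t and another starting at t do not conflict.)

starts: [1, 1, 3, 4, 9, 11, 12, 16, 17, 18, 21]
ends:   [2, 5, 6, 8, 10, 12, 15, 18, 19, 19, 22]
s1→1 s1→2 e2→1 s3→2 s4→3  — peak 3.

3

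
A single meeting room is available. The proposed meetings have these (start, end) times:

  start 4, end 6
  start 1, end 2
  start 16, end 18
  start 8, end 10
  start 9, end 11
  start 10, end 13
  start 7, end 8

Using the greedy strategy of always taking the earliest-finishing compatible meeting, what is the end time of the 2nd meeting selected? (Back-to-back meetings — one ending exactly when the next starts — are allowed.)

6

Greedy by earliest finish: after sorting by end time, pick each interval compatible with the last pick.
By end time: (1,2), (4,6), (7,8), (8,10), (9,11), (10,13), (16,18).
Pick (1,2); next start ≥ 2 → (4,6); next start ≥ 6 → (7,8); next start ≥ 8 → (8,10); next start ≥ 10 → (10,13); next start ≥ 13 → (16,18).
Selected: (1,2) (4,6) (7,8) (8,10) (10,13) (16,18)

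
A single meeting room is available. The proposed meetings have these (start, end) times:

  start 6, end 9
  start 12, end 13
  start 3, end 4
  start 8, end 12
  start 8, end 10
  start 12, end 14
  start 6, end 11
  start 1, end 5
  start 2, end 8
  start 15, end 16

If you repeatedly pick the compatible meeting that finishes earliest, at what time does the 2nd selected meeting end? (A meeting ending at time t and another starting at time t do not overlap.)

9

Order by finish time; keep every interval that doesn't clash with the previous kept one.
Sorted by end: (3,4)  (1,5)  (2,8)  (6,9)  (8,10)  (6,11)  (8,12)  (12,13)  (12,14)  (15,16)
take (3,4); skip (2,8); take (6,9); skip (8,12); take (12,13); skip (12,14); take (15,16).
Selected: (3,4) (6,9) (12,13) (15,16)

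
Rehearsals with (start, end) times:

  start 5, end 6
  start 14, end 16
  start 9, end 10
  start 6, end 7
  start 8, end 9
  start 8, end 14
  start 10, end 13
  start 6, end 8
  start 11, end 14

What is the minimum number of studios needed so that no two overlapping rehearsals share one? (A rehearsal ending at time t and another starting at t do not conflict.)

3

Count concurrent intervals with a sweep; the peak is the room count.
starts: [5, 6, 6, 8, 8, 9, 10, 11, 14]
ends:   [6, 7, 8, 9, 10, 13, 14, 14, 16]
s5→1 e6→0 s6→1 s6→2 e7→1 e8→0 s8→1 s8→2 e9→1 s9→2 e10→1 s10→2 s11→3  — peak 3.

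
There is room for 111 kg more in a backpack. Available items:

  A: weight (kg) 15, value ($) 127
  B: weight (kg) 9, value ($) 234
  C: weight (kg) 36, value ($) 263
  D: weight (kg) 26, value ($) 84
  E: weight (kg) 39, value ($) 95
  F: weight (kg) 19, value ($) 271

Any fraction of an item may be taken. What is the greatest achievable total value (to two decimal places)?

993.62

Ratios (sorted): B 26.00, F 14.26, A 8.47, C 7.31, D 3.23, E 2.44
take B (9 @ 234); take F (19 @ 271); take A (15 @ 127); take C (36 @ 263); take D (26 @ 84); take 6/39 of E → 14.62. Capacity used 111/111.
Total value = 993.62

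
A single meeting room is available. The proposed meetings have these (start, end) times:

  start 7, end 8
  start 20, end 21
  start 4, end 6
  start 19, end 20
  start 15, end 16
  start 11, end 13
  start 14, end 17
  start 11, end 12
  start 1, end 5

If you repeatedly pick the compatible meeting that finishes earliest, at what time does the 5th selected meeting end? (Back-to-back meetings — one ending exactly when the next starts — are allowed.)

20

Sorted by end: (1,5)  (4,6)  (7,8)  (11,12)  (11,13)  (15,16)  (14,17)  (19,20)  (20,21)
take (1,5); take (7,8); take (11,12); take (15,16); take (19,20); take (20,21).
Selected: (1,5) (7,8) (11,12) (15,16) (19,20) (20,21)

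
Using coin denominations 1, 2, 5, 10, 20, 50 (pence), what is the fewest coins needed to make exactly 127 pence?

127 − 2×50→27 − 1×20→7 − 1×5→2 − 1×2→0
Total coins = 2 + 1 + 1 + 1 = 5

5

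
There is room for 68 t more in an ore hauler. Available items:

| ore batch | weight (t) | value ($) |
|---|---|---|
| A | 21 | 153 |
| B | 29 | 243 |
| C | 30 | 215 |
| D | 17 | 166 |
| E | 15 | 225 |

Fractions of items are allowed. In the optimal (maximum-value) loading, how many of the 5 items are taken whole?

Ratios (sorted): E 15.00, D 9.76, B 8.38, A 7.29, C 7.17
take E (15 @ 225); take D (17 @ 166); take B (29 @ 243); take 7/21 of A → 51.00. Capacity used 68/68.
3 item(s) taken whole; one partial (take 7/21 of A).

3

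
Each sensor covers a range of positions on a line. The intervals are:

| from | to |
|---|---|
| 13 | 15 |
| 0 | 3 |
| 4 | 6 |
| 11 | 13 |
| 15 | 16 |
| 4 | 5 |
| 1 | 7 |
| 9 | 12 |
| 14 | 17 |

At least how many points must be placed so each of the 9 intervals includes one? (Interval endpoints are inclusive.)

4

Sorted: [0,3] [4,5] [4,6] [1,7] [9,12] [11,13] [13,15] [15,16] [14,17]
{[0,3]} hit by 3; {[4,5],[4,6],[1,7]} hit by 5; {[9,12],[11,13]} hit by 12; {[13,15],[15,16],[14,17]} hit by 15.
Points: 3, 5, 12, 15 (4 total).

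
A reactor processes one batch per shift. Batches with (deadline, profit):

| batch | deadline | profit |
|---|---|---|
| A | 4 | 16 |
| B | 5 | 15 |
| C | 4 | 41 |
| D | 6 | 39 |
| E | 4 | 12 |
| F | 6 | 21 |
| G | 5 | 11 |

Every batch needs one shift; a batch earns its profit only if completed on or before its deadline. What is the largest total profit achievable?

144

Sort by profit descending; place each in the latest free slot ≤ its deadline.
Profit order: C=41 D=39 F=21 A=16 B=15 E=12 G=11
Assign: C→slot 4, D→slot 6, F→slot 5, A→slot 3, B→slot 2, E→slot 1, G skipped.
Slots: [1:E] [2:B] [3:A] [4:C] [5:F] [6:D]
Profit = 12 + 15 + 16 + 41 + 21 + 39 = 144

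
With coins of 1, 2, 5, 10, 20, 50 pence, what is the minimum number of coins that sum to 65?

3

65 − 1×50→15 − 1×10→5 − 1×5→0
Total coins = 1 + 1 + 1 = 3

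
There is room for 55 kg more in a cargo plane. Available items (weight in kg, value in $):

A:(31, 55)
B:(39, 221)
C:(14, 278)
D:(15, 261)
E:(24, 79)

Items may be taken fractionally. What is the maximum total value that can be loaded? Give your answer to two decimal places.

Order: C (278/14=19.86) > D (261/15=17.40) > B (221/39=5.67) > E (79/24=3.29) > A (55/31=1.77)
Fill: take C (14 @ 278) → take D (15 @ 261) → take 26/39 of B → 147.33; 55/55 used.
Total value = 686.33

686.33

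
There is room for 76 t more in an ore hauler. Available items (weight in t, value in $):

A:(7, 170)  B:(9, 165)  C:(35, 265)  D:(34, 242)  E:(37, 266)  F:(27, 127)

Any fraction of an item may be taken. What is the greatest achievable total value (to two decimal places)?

Sort by value per unit weight and fill in that order.
Ratios (sorted): A 24.29, B 18.33, C 7.57, E 7.19, D 7.12, F 4.70
take A (7 @ 170); take B (9 @ 165); take C (35 @ 265); take 25/37 of E → 179.73. Capacity used 76/76.
Total value = 779.73

779.73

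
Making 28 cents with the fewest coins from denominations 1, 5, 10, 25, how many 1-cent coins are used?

3

28 = 1×25 + 3×1
Count of 1: 3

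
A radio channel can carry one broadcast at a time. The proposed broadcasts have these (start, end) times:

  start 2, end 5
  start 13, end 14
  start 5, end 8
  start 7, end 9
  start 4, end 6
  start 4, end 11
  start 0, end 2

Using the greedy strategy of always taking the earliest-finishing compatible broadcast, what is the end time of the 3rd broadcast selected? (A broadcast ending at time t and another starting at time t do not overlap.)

8

By end time: (0,2), (2,5), (4,6), (5,8), (7,9), (4,11), (13,14).
Pick (0,2); next start ≥ 2 → (2,5); next start ≥ 5 → (5,8); next start ≥ 8 → (13,14).
Selected: (0,2) (2,5) (5,8) (13,14)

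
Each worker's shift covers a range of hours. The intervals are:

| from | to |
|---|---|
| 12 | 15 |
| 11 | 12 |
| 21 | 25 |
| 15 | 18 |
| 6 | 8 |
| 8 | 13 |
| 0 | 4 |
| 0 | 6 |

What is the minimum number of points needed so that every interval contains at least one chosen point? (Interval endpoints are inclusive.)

5

By right end: [0,4]  [0,6]  [6,8]  [11,12]  [8,13]  [12,15]  [15,18]  [21,25]
[0,4] uncovered → point at 4; [6,8] uncovered → point at 8; [11,12] uncovered → point at 12; [15,18] uncovered → point at 18; [21,25] uncovered → point at 25.
Points: 4, 8, 12, 18, 25 (5 total).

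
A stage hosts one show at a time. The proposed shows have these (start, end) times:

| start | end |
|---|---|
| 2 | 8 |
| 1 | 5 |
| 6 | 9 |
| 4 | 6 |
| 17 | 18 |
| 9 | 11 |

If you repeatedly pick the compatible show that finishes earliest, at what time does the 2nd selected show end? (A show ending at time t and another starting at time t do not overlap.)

Greedy by earliest finish: after sorting by end time, pick each interval compatible with the last pick.
By end time: (1,5), (4,6), (2,8), (6,9), (9,11), (17,18).
Pick (1,5); next start ≥ 5 → (6,9); next start ≥ 9 → (9,11); next start ≥ 11 → (17,18).
Selected: (1,5) (6,9) (9,11) (17,18)

9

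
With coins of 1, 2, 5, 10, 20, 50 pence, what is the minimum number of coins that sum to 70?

2

Use the largest denomination that fits, subtract, and repeat.
70 = 1×50 + 1×20
Total coins = 1 + 1 = 2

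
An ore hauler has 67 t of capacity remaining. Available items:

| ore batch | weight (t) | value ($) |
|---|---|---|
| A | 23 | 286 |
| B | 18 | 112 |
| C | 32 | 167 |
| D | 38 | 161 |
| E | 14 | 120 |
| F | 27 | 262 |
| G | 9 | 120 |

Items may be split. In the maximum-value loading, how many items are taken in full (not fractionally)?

3

Ratios (sorted): G 13.33, A 12.43, F 9.70, E 8.57, B 6.22, C 5.22, D 4.24
take G (9 @ 120); take A (23 @ 286); take F (27 @ 262); take 8/14 of E → 68.57. Capacity used 67/67.
3 item(s) taken whole; one partial (take 8/14 of E).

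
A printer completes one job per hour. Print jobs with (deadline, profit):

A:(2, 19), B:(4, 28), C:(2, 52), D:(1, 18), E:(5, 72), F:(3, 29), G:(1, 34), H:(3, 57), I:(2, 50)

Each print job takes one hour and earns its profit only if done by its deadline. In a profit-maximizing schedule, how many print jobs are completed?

5

By profit: E(d5,72), H(d3,57), C(d2,52), I(d2,50), G(d1,34), F(d3,29), B(d4,28), A(d2,19), D(d1,18)
E→slot 5; H→slot 3; C→slot 2; I→slot 1; G skipped; F skipped; B→slot 4; A skipped; D skipped.
5 of 9 scheduled.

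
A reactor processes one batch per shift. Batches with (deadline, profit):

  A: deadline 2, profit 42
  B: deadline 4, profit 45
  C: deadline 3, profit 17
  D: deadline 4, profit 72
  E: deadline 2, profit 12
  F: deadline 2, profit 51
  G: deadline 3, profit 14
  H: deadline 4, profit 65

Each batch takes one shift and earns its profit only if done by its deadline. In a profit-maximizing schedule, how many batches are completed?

Sort by profit descending; place each in the latest free slot ≤ its deadline.
Profit order: D=72 H=65 F=51 B=45 A=42 C=17 G=14 E=12
Assign: D→slot 4, H→slot 3, F→slot 2, B→slot 1, A skipped, C skipped, G skipped, E skipped.
Slots: [1:B] [2:F] [3:H] [4:D]
4 of 8 scheduled.

4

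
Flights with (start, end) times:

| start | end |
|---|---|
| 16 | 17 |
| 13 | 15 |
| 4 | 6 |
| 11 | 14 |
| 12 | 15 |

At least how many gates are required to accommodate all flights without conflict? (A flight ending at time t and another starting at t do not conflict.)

The answer is the maximum number of intervals overlapping at any instant.
Events (time:±→running): 4:+→1 6:-→0 11:+→1 12:+→2 13:+→3 … peak 3.

3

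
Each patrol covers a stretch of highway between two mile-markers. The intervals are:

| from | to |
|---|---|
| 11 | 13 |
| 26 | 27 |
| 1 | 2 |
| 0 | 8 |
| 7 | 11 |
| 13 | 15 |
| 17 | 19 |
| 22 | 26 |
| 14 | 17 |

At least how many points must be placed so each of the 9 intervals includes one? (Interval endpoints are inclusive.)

Process intervals by earliest right end; each time one isn't hit yet, stab at its right endpoint.
Sorted: [1,2] [0,8] [7,11] [11,13] [13,15] [14,17] [17,19] [22,26] [26,27]
{[1,2],[0,8]} hit by 2; {[7,11],[11,13]} hit by 11; {[13,15],[14,17]} hit by 15; {[17,19]} hit by 19; {[22,26],[26,27]} hit by 26.
Points: 2, 11, 15, 19, 26 (5 total).

5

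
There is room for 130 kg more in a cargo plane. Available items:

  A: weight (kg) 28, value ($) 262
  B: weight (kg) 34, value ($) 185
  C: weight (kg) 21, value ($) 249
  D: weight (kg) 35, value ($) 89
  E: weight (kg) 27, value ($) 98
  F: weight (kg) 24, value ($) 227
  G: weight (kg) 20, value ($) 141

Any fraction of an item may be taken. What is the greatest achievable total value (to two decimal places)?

Greedy by value/weight ratio, highest first.
Order: C (249/21=11.86) > F (227/24=9.46) > A (262/28=9.36) > G (141/20=7.05) > B (185/34=5.44) > E (98/27=3.63) > D (89/35=2.54)
Fill: take C (21 @ 249) → take F (24 @ 227) → take A (28 @ 262) → take G (20 @ 141) → take B (34 @ 185) → take 3/27 of E → 10.89; 130/130 used.
Total value = 1074.89

1074.89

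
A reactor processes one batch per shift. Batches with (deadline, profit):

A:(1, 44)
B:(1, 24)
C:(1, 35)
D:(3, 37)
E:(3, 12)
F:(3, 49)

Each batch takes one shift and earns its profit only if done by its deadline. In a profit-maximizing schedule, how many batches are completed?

3

Take jobs in profit order; each goes to the latest open slot no later than its deadline.
Profit order: F=49 A=44 D=37 C=35 B=24 E=12
Assign: F→slot 3, A→slot 1, D→slot 2, C skipped, B skipped, E skipped.
Slots: [1:A] [2:D] [3:F]
3 of 6 scheduled.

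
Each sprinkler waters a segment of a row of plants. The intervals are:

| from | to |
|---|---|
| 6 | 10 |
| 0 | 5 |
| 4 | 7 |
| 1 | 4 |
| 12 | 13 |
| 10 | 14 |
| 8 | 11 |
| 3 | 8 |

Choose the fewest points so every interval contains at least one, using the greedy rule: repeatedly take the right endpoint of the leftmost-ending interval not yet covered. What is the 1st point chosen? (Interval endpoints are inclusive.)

By right end: [1,4]  [0,5]  [4,7]  [3,8]  [6,10]  [8,11]  [12,13]  [10,14]
[1,4] uncovered → point at 4; [6,10] uncovered → point at 10; [12,13] uncovered → point at 13.
Points: 4, 10, 13 (3 total).

4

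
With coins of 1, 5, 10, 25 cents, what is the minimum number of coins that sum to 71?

5

Use the largest denomination that fits, subtract, and repeat.
71 − 2×25→21 − 2×10→1 − 1×1→0
Total coins = 2 + 2 + 1 = 5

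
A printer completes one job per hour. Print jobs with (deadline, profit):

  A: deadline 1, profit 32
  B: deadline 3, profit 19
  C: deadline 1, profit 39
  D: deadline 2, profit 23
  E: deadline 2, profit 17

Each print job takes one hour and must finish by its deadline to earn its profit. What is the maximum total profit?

Sort by profit descending; place each in the latest free slot ≤ its deadline.
By profit: C(d1,39), A(d1,32), D(d2,23), B(d3,19), E(d2,17)
C→slot 1; A skipped; D→slot 2; B→slot 3; E skipped.
Profit = 39 + 23 + 19 = 81

81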